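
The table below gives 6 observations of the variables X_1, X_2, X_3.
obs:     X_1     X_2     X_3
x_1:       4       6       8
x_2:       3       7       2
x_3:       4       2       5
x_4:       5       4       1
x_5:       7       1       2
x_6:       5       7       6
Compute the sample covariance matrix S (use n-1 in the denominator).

Step 1 — column means:
  mean(X_1) = (4 + 3 + 4 + 5 + 7 + 5) / 6 = 28/6 = 4.6667
  mean(X_2) = (6 + 7 + 2 + 4 + 1 + 7) / 6 = 27/6 = 4.5
  mean(X_3) = (8 + 2 + 5 + 1 + 2 + 6) / 6 = 24/6 = 4

Step 2 — sample covariance S[i,j] = (1/(n-1)) · Σ_k (x_{k,i} - mean_i) · (x_{k,j} - mean_j), with n-1 = 5.
  S[X_1,X_1] = ((-0.6667)·(-0.6667) + (-1.6667)·(-1.6667) + (-0.6667)·(-0.6667) + (0.3333)·(0.3333) + (2.3333)·(2.3333) + (0.3333)·(0.3333)) / 5 = 9.3333/5 = 1.8667
  S[X_1,X_2] = ((-0.6667)·(1.5) + (-1.6667)·(2.5) + (-0.6667)·(-2.5) + (0.3333)·(-0.5) + (2.3333)·(-3.5) + (0.3333)·(2.5)) / 5 = -11/5 = -2.2
  S[X_1,X_3] = ((-0.6667)·(4) + (-1.6667)·(-2) + (-0.6667)·(1) + (0.3333)·(-3) + (2.3333)·(-2) + (0.3333)·(2)) / 5 = -5/5 = -1
  S[X_2,X_2] = ((1.5)·(1.5) + (2.5)·(2.5) + (-2.5)·(-2.5) + (-0.5)·(-0.5) + (-3.5)·(-3.5) + (2.5)·(2.5)) / 5 = 33.5/5 = 6.7
  S[X_2,X_3] = ((1.5)·(4) + (2.5)·(-2) + (-2.5)·(1) + (-0.5)·(-3) + (-3.5)·(-2) + (2.5)·(2)) / 5 = 12/5 = 2.4
  S[X_3,X_3] = ((4)·(4) + (-2)·(-2) + (1)·(1) + (-3)·(-3) + (-2)·(-2) + (2)·(2)) / 5 = 38/5 = 7.6

S is symmetric (S[j,i] = S[i,j]). Assembling:

S = [[1.8667, -2.2, -1],
 [-2.2, 6.7, 2.4],
 [-1, 2.4, 7.6]]


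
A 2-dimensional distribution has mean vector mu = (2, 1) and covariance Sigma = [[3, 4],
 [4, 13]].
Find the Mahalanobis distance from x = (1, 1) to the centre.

Step 1 — centre the observation: (x - mu) = (-1, 0).

Step 2 — invert Sigma. det(Sigma) = 3·13 - (4)² = 23.
  Sigma^{-1} = (1/det) · [[d, -b], [-b, a]] = [[0.5652, -0.1739],
 [-0.1739, 0.1304]].

Step 3 — form the quadratic (x - mu)^T · Sigma^{-1} · (x - mu):
  Sigma^{-1} · (x - mu) = (-0.5652, 0.1739).
  (x - mu)^T · [Sigma^{-1} · (x - mu)] = (-1)·(-0.5652) + (0)·(0.1739) = 0.5652.

Step 4 — take square root: d = √(0.5652) ≈ 0.7518.

d(x, mu) = √(0.5652) ≈ 0.7518


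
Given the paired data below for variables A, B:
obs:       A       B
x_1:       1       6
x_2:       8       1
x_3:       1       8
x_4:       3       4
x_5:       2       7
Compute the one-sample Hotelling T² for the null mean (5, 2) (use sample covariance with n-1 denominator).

Step 1 — sample mean vector:
  mean(A) = (1 + 8 + 1 + 3 + 2) / 5 = 15/5 = 3
  mean(B) = (6 + 1 + 8 + 4 + 7) / 5 = 26/5 = 5.2
  x̄ = (3, 5.2),  deviation x̄ - mu_0 = (3, 5.2) - (5, 2) = (-2, 3.2).

Step 2 — sample covariance matrix, S[i,j] = (1/(n-1)) · Σ_k (x_{k,i} - mean_i) · (x_{k,j} - mean_j), divisor n-1 = 4:
  S[A,A] = ((-2)·(-2) + (5)·(5) + (-2)·(-2) + (0)·(0) + (-1)·(-1)) / 4 = 34/4 = 8.5
  S[A,B] = ((-2)·(0.8) + (5)·(-4.2) + (-2)·(2.8) + (0)·(-1.2) + (-1)·(1.8)) / 4 = -30/4 = -7.5
  S[B,B] = ((0.8)·(0.8) + (-4.2)·(-4.2) + (2.8)·(2.8) + (-1.2)·(-1.2) + (1.8)·(1.8)) / 4 = 30.8/4 = 7.7
  S = [[8.5, -7.5],
 [-7.5, 7.7]].

Step 3 — invert S. det(S) = 8.5·7.7 - (-7.5)² = 9.2.
  S^{-1} = (1/det) · [[d, -b], [-b, a]] = [[0.837, 0.8152],
 [0.8152, 0.9239]].

Step 4 — quadratic form (x̄ - mu_0)^T · S^{-1} · (x̄ - mu_0):
  S^{-1} · (x̄ - mu_0) = (0.9348, 1.3261),
  (x̄ - mu_0)^T · [...] = (-2)·(0.9348) + (3.2)·(1.3261) = 2.3739.

Step 5 — scale by n: T² = 5 · 2.3739 = 11.8696.

T² ≈ 11.8696


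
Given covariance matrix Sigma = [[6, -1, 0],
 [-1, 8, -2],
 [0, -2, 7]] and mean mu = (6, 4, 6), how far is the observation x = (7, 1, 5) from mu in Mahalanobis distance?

Step 1 — centre the observation: (x - mu) = (1, -3, -1).

Step 2 — invert Sigma (cofactor / det for 3×3, or solve directly):
  Sigma^{-1} = [[0.1705, 0.023, 0.0066],
 [0.023, 0.1377, 0.0393],
 [0.0066, 0.0393, 0.1541]].

Step 3 — form the quadratic (x - mu)^T · Sigma^{-1} · (x - mu):
  Sigma^{-1} · (x - mu) = (0.0951, -0.4295, -0.2656).
  (x - mu)^T · [Sigma^{-1} · (x - mu)] = (1)·(0.0951) + (-3)·(-0.4295) + (-1)·(-0.2656) = 1.6492.

Step 4 — take square root: d = √(1.6492) ≈ 1.2842.

d(x, mu) = √(1.6492) ≈ 1.2842


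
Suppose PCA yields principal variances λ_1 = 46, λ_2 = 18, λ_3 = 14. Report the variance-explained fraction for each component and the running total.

Step 1 — total variance = trace(Sigma) = Σ λ_i = 46 + 18 + 14 = 78.

Step 2 — fraction explained by component i = λ_i / Σ λ:
  PC1: 46/78 = 0.5897
  PC2: 18/78 = 0.2308
  PC3: 14/78 = 0.1795

Step 3 — cumulative fraction after k components = (λ_1 + ... + λ_k) / Σ λ:
  k = 1: 46/78 = 0.5897
  k = 2: (46 + 18)/78 = 64/78 = 0.8205
  k = 3: (46 + 18 + 14)/78 = 78/78 = 1

Summary (fraction, with percent):

explained: PC1 0.5897 (58.97%), PC2 0.2308 (23.08%), PC3 0.1795 (17.95%);  cumulative: 0.5897, 0.8205, 1


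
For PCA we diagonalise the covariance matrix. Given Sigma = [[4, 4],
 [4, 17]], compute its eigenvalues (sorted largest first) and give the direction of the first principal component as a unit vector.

Step 1 — characteristic polynomial of 2×2 Sigma:
  det(Sigma - λI) = λ² - trace · λ + det = 0.
  trace = 4 + 17 = 21, det = 4·17 - (4)² = 52.
Step 2 — discriminant:
  Δ = trace² - 4·det = 441 - 208 = 233.
Step 3 — eigenvalues:
  λ = (trace ± √Δ)/2 = (21 ± 15.2643)/2,
  λ_1 = 18.1322,  λ_2 = 2.8678.

Step 4 — unit eigenvector for λ_1: solve (Sigma - λ_1 I)v = 0. First row:
  (4 - 18.1322)·v_x + (4)·v_y = 0, i.e. (-14.1322)·v_x + (4)·v_y = 0,
  so v ∝ (b, λ_1 - a) = (4, 14.1322) = u.
  ||u|| = √((4)² + (14.1322)²) = √(215.7182) ≈ 14.6873,
  v_1 = u/||u|| ≈ (0.2723, 0.9622) (||v_1|| = 1).

λ_1 = 18.1322,  λ_2 = 2.8678;  v_1 ≈ (0.2723, 0.9622)


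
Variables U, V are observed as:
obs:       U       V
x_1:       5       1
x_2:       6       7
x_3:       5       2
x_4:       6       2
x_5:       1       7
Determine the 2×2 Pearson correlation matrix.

Step 1 — column means:
  mean(U) = (5 + 6 + 5 + 6 + 1) / 5 = 23/5 = 4.6
  mean(V) = (1 + 7 + 2 + 2 + 7) / 5 = 19/5 = 3.8

Step 2 — sample variances and covariances s[i,j] = (1/(n-1)) · Σ_k (x_{k,i} - mean_i) · (x_{k,j} - mean_j), with n-1 = 4:
  s[U,U] = ((0.4)·(0.4) + (1.4)·(1.4) + (0.4)·(0.4) + (1.4)·(1.4) + (-3.6)·(-3.6)) / 4 = 17.2/4 = 4.3
  s[U,V] = ((0.4)·(-2.8) + (1.4)·(3.2) + (0.4)·(-1.8) + (1.4)·(-1.8) + (-3.6)·(3.2)) / 4 = -11.4/4 = -2.85
  s[V,V] = ((-2.8)·(-2.8) + (3.2)·(3.2) + (-1.8)·(-1.8) + (-1.8)·(-1.8) + (3.2)·(3.2)) / 4 = 34.8/4 = 8.7
  Sample standard deviations s_i = √(s[i,i]):
  s(U) = √(4.3) = 2.0736
  s(V) = √(8.7) = 2.9496

Step 3 — r_{ij} = s_{ij} / (s_i · s_j):
  r[U,U] = 1 (diagonal).
  r[U,V] = -2.85 / (2.0736 · 2.9496) = -2.85 / 6.1164 = -0.466
  r[V,V] = 1 (diagonal).

R is symmetric with unit diagonal. Assembling:

R = [[1, -0.466],
 [-0.466, 1]]


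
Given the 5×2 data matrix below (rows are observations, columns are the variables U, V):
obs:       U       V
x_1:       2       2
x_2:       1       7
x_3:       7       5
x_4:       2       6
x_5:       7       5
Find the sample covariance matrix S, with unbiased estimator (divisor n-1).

Step 1 — column means:
  mean(U) = (2 + 1 + 7 + 2 + 7) / 5 = 19/5 = 3.8
  mean(V) = (2 + 7 + 5 + 6 + 5) / 5 = 25/5 = 5

Step 2 — sample covariance S[i,j] = (1/(n-1)) · Σ_k (x_{k,i} - mean_i) · (x_{k,j} - mean_j), with n-1 = 4.
  S[U,U] = ((-1.8)·(-1.8) + (-2.8)·(-2.8) + (3.2)·(3.2) + (-1.8)·(-1.8) + (3.2)·(3.2)) / 4 = 34.8/4 = 8.7
  S[U,V] = ((-1.8)·(-3) + (-2.8)·(2) + (3.2)·(0) + (-1.8)·(1) + (3.2)·(0)) / 4 = -2/4 = -0.5
  S[V,V] = ((-3)·(-3) + (2)·(2) + (0)·(0) + (1)·(1) + (0)·(0)) / 4 = 14/4 = 3.5

S is symmetric (S[j,i] = S[i,j]). Assembling:

S = [[8.7, -0.5],
 [-0.5, 3.5]]


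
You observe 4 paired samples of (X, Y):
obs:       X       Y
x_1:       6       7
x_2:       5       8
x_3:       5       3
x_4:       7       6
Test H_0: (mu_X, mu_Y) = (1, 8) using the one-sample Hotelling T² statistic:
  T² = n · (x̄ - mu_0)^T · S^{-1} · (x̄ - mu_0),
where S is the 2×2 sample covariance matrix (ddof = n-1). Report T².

Step 1 — sample mean vector:
  mean(X) = (6 + 5 + 5 + 7) / 4 = 23/4 = 5.75
  mean(Y) = (7 + 8 + 3 + 6) / 4 = 24/4 = 6
  x̄ = (5.75, 6),  deviation x̄ - mu_0 = (5.75, 6) - (1, 8) = (4.75, -2).

Step 2 — sample covariance matrix, S[i,j] = (1/(n-1)) · Σ_k (x_{k,i} - mean_i) · (x_{k,j} - mean_j), divisor n-1 = 3:
  S[X,X] = ((0.25)·(0.25) + (-0.75)·(-0.75) + (-0.75)·(-0.75) + (1.25)·(1.25)) / 3 = 2.75/3 = 0.9167
  S[X,Y] = ((0.25)·(1) + (-0.75)·(2) + (-0.75)·(-3) + (1.25)·(0)) / 3 = 1/3 = 0.3333
  S[Y,Y] = ((1)·(1) + (2)·(2) + (-3)·(-3) + (0)·(0)) / 3 = 14/3 = 4.6667
  S = [[0.9167, 0.3333],
 [0.3333, 4.6667]].

Step 3 — invert S. det(S) = 0.9167·4.6667 - (0.3333)² = 4.1667.
  S^{-1} = (1/det) · [[d, -b], [-b, a]] = [[1.12, -0.08],
 [-0.08, 0.22]].

Step 4 — quadratic form (x̄ - mu_0)^T · S^{-1} · (x̄ - mu_0):
  S^{-1} · (x̄ - mu_0) = (5.48, -0.82),
  (x̄ - mu_0)^T · [...] = (4.75)·(5.48) + (-2)·(-0.82) = 27.67.

Step 5 — scale by n: T² = 4 · 27.67 = 110.68.

T² ≈ 110.68


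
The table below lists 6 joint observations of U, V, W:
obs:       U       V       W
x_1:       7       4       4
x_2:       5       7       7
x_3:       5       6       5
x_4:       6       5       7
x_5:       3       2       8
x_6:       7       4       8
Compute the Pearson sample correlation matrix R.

Step 1 — column means:
  mean(U) = (7 + 5 + 5 + 6 + 3 + 7) / 6 = 33/6 = 5.5
  mean(V) = (4 + 7 + 6 + 5 + 2 + 4) / 6 = 28/6 = 4.6667
  mean(W) = (4 + 7 + 5 + 7 + 8 + 8) / 6 = 39/6 = 6.5

Step 2 — sample variances and covariances s[i,j] = (1/(n-1)) · Σ_k (x_{k,i} - mean_i) · (x_{k,j} - mean_j), with n-1 = 5:
  s[U,U] = ((1.5)·(1.5) + (-0.5)·(-0.5) + (-0.5)·(-0.5) + (0.5)·(0.5) + (-2.5)·(-2.5) + (1.5)·(1.5)) / 5 = 11.5/5 = 2.3
  s[U,V] = ((1.5)·(-0.6667) + (-0.5)·(2.3333) + (-0.5)·(1.3333) + (0.5)·(0.3333) + (-2.5)·(-2.6667) + (1.5)·(-0.6667)) / 5 = 3/5 = 0.6
  s[U,W] = ((1.5)·(-2.5) + (-0.5)·(0.5) + (-0.5)·(-1.5) + (0.5)·(0.5) + (-2.5)·(1.5) + (1.5)·(1.5)) / 5 = -4.5/5 = -0.9
  s[V,V] = ((-0.6667)·(-0.6667) + (2.3333)·(2.3333) + (1.3333)·(1.3333) + (0.3333)·(0.3333) + (-2.6667)·(-2.6667) + (-0.6667)·(-0.6667)) / 5 = 15.3333/5 = 3.0667
  s[V,W] = ((-0.6667)·(-2.5) + (2.3333)·(0.5) + (1.3333)·(-1.5) + (0.3333)·(0.5) + (-2.6667)·(1.5) + (-0.6667)·(1.5)) / 5 = -4/5 = -0.8
  s[W,W] = ((-2.5)·(-2.5) + (0.5)·(0.5) + (-1.5)·(-1.5) + (0.5)·(0.5) + (1.5)·(1.5) + (1.5)·(1.5)) / 5 = 13.5/5 = 2.7
  Sample standard deviations s_i = √(s[i,i]):
  s(U) = √(2.3) = 1.5166
  s(V) = √(3.0667) = 1.7512
  s(W) = √(2.7) = 1.6432

Step 3 — r_{ij} = s_{ij} / (s_i · s_j):
  r[U,U] = 1 (diagonal).
  r[U,V] = 0.6 / (1.5166 · 1.7512) = 0.6 / 2.6558 = 0.2259
  r[U,W] = -0.9 / (1.5166 · 1.6432) = -0.9 / 2.492 = -0.3612
  r[V,V] = 1 (diagonal).
  r[V,W] = -0.8 / (1.7512 · 1.6432) = -0.8 / 2.8775 = -0.278
  r[W,W] = 1 (diagonal).

R is symmetric with unit diagonal. Assembling:

R = [[1, 0.2259, -0.3612],
 [0.2259, 1, -0.278],
 [-0.3612, -0.278, 1]]


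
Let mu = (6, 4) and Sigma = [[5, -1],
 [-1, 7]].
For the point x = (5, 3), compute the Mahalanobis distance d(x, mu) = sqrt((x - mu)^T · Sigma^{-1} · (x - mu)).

Step 1 — centre the observation: (x - mu) = (-1, -1).

Step 2 — invert Sigma. det(Sigma) = 5·7 - (-1)² = 34.
  Sigma^{-1} = (1/det) · [[d, -b], [-b, a]] = [[0.2059, 0.0294],
 [0.0294, 0.1471]].

Step 3 — form the quadratic (x - mu)^T · Sigma^{-1} · (x - mu):
  Sigma^{-1} · (x - mu) = (-0.2353, -0.1765).
  (x - mu)^T · [Sigma^{-1} · (x - mu)] = (-1)·(-0.2353) + (-1)·(-0.1765) = 0.4118.

Step 4 — take square root: d = √(0.4118) ≈ 0.6417.

d(x, mu) = √(0.4118) ≈ 0.6417


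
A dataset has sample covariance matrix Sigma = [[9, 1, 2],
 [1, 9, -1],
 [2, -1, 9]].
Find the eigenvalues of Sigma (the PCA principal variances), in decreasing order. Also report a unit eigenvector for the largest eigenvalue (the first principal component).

Step 1 — characteristic polynomial p(λ) = det(λI - Sigma) = λ³ - tr·λ² + c_1·λ - det, where tr = trace, c_1 = sum of the principal 2×2 minors, det = det(Sigma):
  tr = 9 + 9 + 9 = 27,
  c_1 = (9·9 - (1)²) + (9·9 - (2)²) + (9·9 - (-1)²) = 80 + 77 + 80 = 237,
  det = 9·(9·9 - (-1)²) - (1)·((1)·9 - (-1)·(2)) + (2)·((1)·(-1) - 9·(2)) = 9·(80) - (1)·(11) + (2)·(-19) = 671.
  So p(λ) = λ³ - 27λ² + 237λ - 671.
Step 2 — look for an integer root (rational root theorem: any rational root is an integer divisor of 671). Testing λ = 11:
  p(11) = 1331 - 3267 + 2607 - 671 = 0  ✓
  Dividing out (λ - 11): p(λ) = (λ - 11)(λ² - 16λ + 61).
Step 3 — remaining eigenvalues from the quadratic λ² - 16λ + 61 = 0:
  Δ = 16² - 4·61 = 256 - 244 = 12,  λ = (16 ± √12)/2 = (16 ± 3.4641)/2 ≈ 9.7321 or 6.2679.
  Sorted: λ_1 = 11,  λ_2 = 9.7321,  λ_3 = 6.2679  (check: sum = 27 = tr ✓).

Step 4 — unit eigenvector for λ_1 = 11: v spans the null space of (Sigma - λ_1 I), whose rows are
  r_1 = (-2, 1, 2),  r_2 = (1, -2, -1),  r_3 = (2, -1, -2).
  v is orthogonal to every row, so take v ∝ r_1 × r_2 = ((1)·(-1) - (2)·(-2), (2)·(1) - (-2)·(-1), (-2)·(-2) - (1)·(1)) = (3, 0, 3).
  Rescale (divide by 3): u = (1, 0, 1).
  ||u|| = √((1)² + (0)² + (1)²) = √(2) ≈ 1.4142,  v_1 = u/||u|| ≈ (0.7071, 0, 0.7071) (||v_1|| = 1).

λ_1 = 11,  λ_2 = 9.7321,  λ_3 = 6.2679;  v_1 ≈ (0.7071, 0, 0.7071)


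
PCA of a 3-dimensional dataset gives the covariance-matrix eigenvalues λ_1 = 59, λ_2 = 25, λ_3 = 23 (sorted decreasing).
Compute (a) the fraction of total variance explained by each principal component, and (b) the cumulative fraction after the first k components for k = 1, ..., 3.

Step 1 — total variance = trace(Sigma) = Σ λ_i = 59 + 25 + 23 = 107.

Step 2 — fraction explained by component i = λ_i / Σ λ:
  PC1: 59/107 = 0.5514
  PC2: 25/107 = 0.2336
  PC3: 23/107 = 0.215

Step 3 — cumulative fraction after k components = (λ_1 + ... + λ_k) / Σ λ:
  k = 1: 59/107 = 0.5514
  k = 2: (59 + 25)/107 = 84/107 = 0.785
  k = 3: (59 + 25 + 23)/107 = 107/107 = 1

Summary (fraction, with percent):

explained: PC1 0.5514 (55.14%), PC2 0.2336 (23.36%), PC3 0.215 (21.5%);  cumulative: 0.5514, 0.785, 1


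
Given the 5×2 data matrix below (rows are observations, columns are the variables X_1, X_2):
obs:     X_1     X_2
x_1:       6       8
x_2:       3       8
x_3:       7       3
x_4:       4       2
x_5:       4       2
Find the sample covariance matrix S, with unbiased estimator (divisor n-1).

Step 1 — column means:
  mean(X_1) = (6 + 3 + 7 + 4 + 4) / 5 = 24/5 = 4.8
  mean(X_2) = (8 + 8 + 3 + 2 + 2) / 5 = 23/5 = 4.6

Step 2 — sample covariance S[i,j] = (1/(n-1)) · Σ_k (x_{k,i} - mean_i) · (x_{k,j} - mean_j), with n-1 = 4.
  S[X_1,X_1] = ((1.2)·(1.2) + (-1.8)·(-1.8) + (2.2)·(2.2) + (-0.8)·(-0.8) + (-0.8)·(-0.8)) / 4 = 10.8/4 = 2.7
  S[X_1,X_2] = ((1.2)·(3.4) + (-1.8)·(3.4) + (2.2)·(-1.6) + (-0.8)·(-2.6) + (-0.8)·(-2.6)) / 4 = -1.4/4 = -0.35
  S[X_2,X_2] = ((3.4)·(3.4) + (3.4)·(3.4) + (-1.6)·(-1.6) + (-2.6)·(-2.6) + (-2.6)·(-2.6)) / 4 = 39.2/4 = 9.8

S is symmetric (S[j,i] = S[i,j]). Assembling:

S = [[2.7, -0.35],
 [-0.35, 9.8]]


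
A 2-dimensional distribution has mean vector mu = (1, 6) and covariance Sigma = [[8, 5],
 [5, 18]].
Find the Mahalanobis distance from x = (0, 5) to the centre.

Step 1 — centre the observation: (x - mu) = (-1, -1).

Step 2 — invert Sigma. det(Sigma) = 8·18 - (5)² = 119.
  Sigma^{-1} = (1/det) · [[d, -b], [-b, a]] = [[0.1513, -0.042],
 [-0.042, 0.0672]].

Step 3 — form the quadratic (x - mu)^T · Sigma^{-1} · (x - mu):
  Sigma^{-1} · (x - mu) = (-0.1092, -0.0252).
  (x - mu)^T · [Sigma^{-1} · (x - mu)] = (-1)·(-0.1092) + (-1)·(-0.0252) = 0.1345.

Step 4 — take square root: d = √(0.1345) ≈ 0.3667.

d(x, mu) = √(0.1345) ≈ 0.3667


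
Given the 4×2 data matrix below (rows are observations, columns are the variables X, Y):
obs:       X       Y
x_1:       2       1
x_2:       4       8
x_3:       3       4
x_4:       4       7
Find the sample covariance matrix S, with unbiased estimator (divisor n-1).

Step 1 — column means:
  mean(X) = (2 + 4 + 3 + 4) / 4 = 13/4 = 3.25
  mean(Y) = (1 + 8 + 4 + 7) / 4 = 20/4 = 5

Step 2 — sample covariance S[i,j] = (1/(n-1)) · Σ_k (x_{k,i} - mean_i) · (x_{k,j} - mean_j), with n-1 = 3.
  S[X,X] = ((-1.25)·(-1.25) + (0.75)·(0.75) + (-0.25)·(-0.25) + (0.75)·(0.75)) / 3 = 2.75/3 = 0.9167
  S[X,Y] = ((-1.25)·(-4) + (0.75)·(3) + (-0.25)·(-1) + (0.75)·(2)) / 3 = 9/3 = 3
  S[Y,Y] = ((-4)·(-4) + (3)·(3) + (-1)·(-1) + (2)·(2)) / 3 = 30/3 = 10

S is symmetric (S[j,i] = S[i,j]). Assembling:

S = [[0.9167, 3],
 [3, 10]]


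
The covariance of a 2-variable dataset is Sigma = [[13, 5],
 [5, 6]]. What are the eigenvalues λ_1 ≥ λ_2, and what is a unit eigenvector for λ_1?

Step 1 — characteristic polynomial of 2×2 Sigma:
  det(Sigma - λI) = λ² - trace · λ + det = 0.
  trace = 13 + 6 = 19, det = 13·6 - (5)² = 53.
Step 2 — discriminant:
  Δ = trace² - 4·det = 361 - 212 = 149.
Step 3 — eigenvalues:
  λ = (trace ± √Δ)/2 = (19 ± 12.2066)/2,
  λ_1 = 15.6033,  λ_2 = 3.3967.

Step 4 — unit eigenvector for λ_1: solve (Sigma - λ_1 I)v = 0. First row:
  (13 - 15.6033)·v_x + (5)·v_y = 0, i.e. (-2.6033)·v_x + (5)·v_y = 0,
  so v ∝ (b, λ_1 - a) = (5, 2.6033) = u.
  ||u|| = √((5)² + (2.6033)²) = √(31.7771) ≈ 5.6371,
  v_1 = u/||u|| ≈ (0.887, 0.4618) (||v_1|| = 1).

λ_1 = 15.6033,  λ_2 = 3.3967;  v_1 ≈ (0.887, 0.4618)


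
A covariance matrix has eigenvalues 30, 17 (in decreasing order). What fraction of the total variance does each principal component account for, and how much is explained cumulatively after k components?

Step 1 — total variance = trace(Sigma) = Σ λ_i = 30 + 17 = 47.

Step 2 — fraction explained by component i = λ_i / Σ λ:
  PC1: 30/47 = 0.6383
  PC2: 17/47 = 0.3617

Step 3 — cumulative fraction after k components = (λ_1 + ... + λ_k) / Σ λ:
  k = 1: 30/47 = 0.6383
  k = 2: (30 + 17)/47 = 47/47 = 1

Summary (fraction, with percent):

explained: PC1 0.6383 (63.83%), PC2 0.3617 (36.17%);  cumulative: 0.6383, 1


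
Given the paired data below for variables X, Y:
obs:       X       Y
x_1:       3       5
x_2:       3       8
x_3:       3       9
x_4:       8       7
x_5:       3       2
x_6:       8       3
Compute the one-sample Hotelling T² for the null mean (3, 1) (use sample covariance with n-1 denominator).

Step 1 — sample mean vector:
  mean(X) = (3 + 3 + 3 + 8 + 3 + 8) / 6 = 28/6 = 4.6667
  mean(Y) = (5 + 8 + 9 + 7 + 2 + 3) / 6 = 34/6 = 5.6667
  x̄ = (4.6667, 5.6667),  deviation x̄ - mu_0 = (4.6667, 5.6667) - (3, 1) = (1.6667, 4.6667).

Step 2 — sample covariance matrix, S[i,j] = (1/(n-1)) · Σ_k (x_{k,i} - mean_i) · (x_{k,j} - mean_j), divisor n-1 = 5:
  S[X,X] = ((-1.6667)·(-1.6667) + (-1.6667)·(-1.6667) + (-1.6667)·(-1.6667) + (3.3333)·(3.3333) + (-1.6667)·(-1.6667) + (3.3333)·(3.3333)) / 5 = 33.3333/5 = 6.6667
  S[X,Y] = ((-1.6667)·(-0.6667) + (-1.6667)·(2.3333) + (-1.6667)·(3.3333) + (3.3333)·(1.3333) + (-1.6667)·(-3.6667) + (3.3333)·(-2.6667)) / 5 = -6.6667/5 = -1.3333
  S[Y,Y] = ((-0.6667)·(-0.6667) + (2.3333)·(2.3333) + (3.3333)·(3.3333) + (1.3333)·(1.3333) + (-3.6667)·(-3.6667) + (-2.6667)·(-2.6667)) / 5 = 39.3333/5 = 7.8667
  S = [[6.6667, -1.3333],
 [-1.3333, 7.8667]].

Step 3 — invert S. det(S) = 6.6667·7.8667 - (-1.3333)² = 50.6667.
  S^{-1} = (1/det) · [[d, -b], [-b, a]] = [[0.1553, 0.0263],
 [0.0263, 0.1316]].

Step 4 — quadratic form (x̄ - mu_0)^T · S^{-1} · (x̄ - mu_0):
  S^{-1} · (x̄ - mu_0) = (0.3816, 0.6579),
  (x̄ - mu_0)^T · [...] = (1.6667)·(0.3816) + (4.6667)·(0.6579) = 3.7061.

Step 5 — scale by n: T² = 6 · 3.7061 = 22.2368.

T² ≈ 22.2368


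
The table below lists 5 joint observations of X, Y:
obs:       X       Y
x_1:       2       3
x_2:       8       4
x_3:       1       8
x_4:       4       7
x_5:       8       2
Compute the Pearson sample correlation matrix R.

Step 1 — column means:
  mean(X) = (2 + 8 + 1 + 4 + 8) / 5 = 23/5 = 4.6
  mean(Y) = (3 + 4 + 8 + 7 + 2) / 5 = 24/5 = 4.8

Step 2 — sample variances and covariances s[i,j] = (1/(n-1)) · Σ_k (x_{k,i} - mean_i) · (x_{k,j} - mean_j), with n-1 = 4:
  s[X,X] = ((-2.6)·(-2.6) + (3.4)·(3.4) + (-3.6)·(-3.6) + (-0.6)·(-0.6) + (3.4)·(3.4)) / 4 = 43.2/4 = 10.8
  s[X,Y] = ((-2.6)·(-1.8) + (3.4)·(-0.8) + (-3.6)·(3.2) + (-0.6)·(2.2) + (3.4)·(-2.8)) / 4 = -20.4/4 = -5.1
  s[Y,Y] = ((-1.8)·(-1.8) + (-0.8)·(-0.8) + (3.2)·(3.2) + (2.2)·(2.2) + (-2.8)·(-2.8)) / 4 = 26.8/4 = 6.7
  Sample standard deviations s_i = √(s[i,i]):
  s(X) = √(10.8) = 3.2863
  s(Y) = √(6.7) = 2.5884

Step 3 — r_{ij} = s_{ij} / (s_i · s_j):
  r[X,X] = 1 (diagonal).
  r[X,Y] = -5.1 / (3.2863 · 2.5884) = -5.1 / 8.5065 = -0.5995
  r[Y,Y] = 1 (diagonal).

R is symmetric with unit diagonal. Assembling:

R = [[1, -0.5995],
 [-0.5995, 1]]


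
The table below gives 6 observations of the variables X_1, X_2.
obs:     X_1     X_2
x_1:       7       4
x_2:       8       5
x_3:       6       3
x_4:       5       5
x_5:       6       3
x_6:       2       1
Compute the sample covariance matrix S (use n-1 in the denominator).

Step 1 — column means:
  mean(X_1) = (7 + 8 + 6 + 5 + 6 + 2) / 6 = 34/6 = 5.6667
  mean(X_2) = (4 + 5 + 3 + 5 + 3 + 1) / 6 = 21/6 = 3.5

Step 2 — sample covariance S[i,j] = (1/(n-1)) · Σ_k (x_{k,i} - mean_i) · (x_{k,j} - mean_j), with n-1 = 5.
  S[X_1,X_1] = ((1.3333)·(1.3333) + (2.3333)·(2.3333) + (0.3333)·(0.3333) + (-0.6667)·(-0.6667) + (0.3333)·(0.3333) + (-3.6667)·(-3.6667)) / 5 = 21.3333/5 = 4.2667
  S[X_1,X_2] = ((1.3333)·(0.5) + (2.3333)·(1.5) + (0.3333)·(-0.5) + (-0.6667)·(1.5) + (0.3333)·(-0.5) + (-3.6667)·(-2.5)) / 5 = 12/5 = 2.4
  S[X_2,X_2] = ((0.5)·(0.5) + (1.5)·(1.5) + (-0.5)·(-0.5) + (1.5)·(1.5) + (-0.5)·(-0.5) + (-2.5)·(-2.5)) / 5 = 11.5/5 = 2.3

S is symmetric (S[j,i] = S[i,j]). Assembling:

S = [[4.2667, 2.4],
 [2.4, 2.3]]


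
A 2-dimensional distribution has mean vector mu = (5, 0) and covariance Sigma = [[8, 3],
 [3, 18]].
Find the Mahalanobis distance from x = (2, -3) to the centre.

Step 1 — centre the observation: (x - mu) = (-3, -3).

Step 2 — invert Sigma. det(Sigma) = 8·18 - (3)² = 135.
  Sigma^{-1} = (1/det) · [[d, -b], [-b, a]] = [[0.1333, -0.0222],
 [-0.0222, 0.0593]].

Step 3 — form the quadratic (x - mu)^T · Sigma^{-1} · (x - mu):
  Sigma^{-1} · (x - mu) = (-0.3333, -0.1111).
  (x - mu)^T · [Sigma^{-1} · (x - mu)] = (-3)·(-0.3333) + (-3)·(-0.1111) = 1.3333.

Step 4 — take square root: d = √(1.3333) ≈ 1.1547.

d(x, mu) = √(1.3333) ≈ 1.1547


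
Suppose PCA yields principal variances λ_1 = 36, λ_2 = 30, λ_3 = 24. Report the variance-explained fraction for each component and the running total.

Step 1 — total variance = trace(Sigma) = Σ λ_i = 36 + 30 + 24 = 90.

Step 2 — fraction explained by component i = λ_i / Σ λ:
  PC1: 36/90 = 0.4
  PC2: 30/90 = 0.3333
  PC3: 24/90 = 0.2667

Step 3 — cumulative fraction after k components = (λ_1 + ... + λ_k) / Σ λ:
  k = 1: 36/90 = 0.4
  k = 2: (36 + 30)/90 = 66/90 = 0.7333
  k = 3: (36 + 30 + 24)/90 = 90/90 = 1

Summary (fraction, with percent):

explained: PC1 0.4 (40%), PC2 0.3333 (33.33%), PC3 0.2667 (26.67%);  cumulative: 0.4, 0.7333, 1


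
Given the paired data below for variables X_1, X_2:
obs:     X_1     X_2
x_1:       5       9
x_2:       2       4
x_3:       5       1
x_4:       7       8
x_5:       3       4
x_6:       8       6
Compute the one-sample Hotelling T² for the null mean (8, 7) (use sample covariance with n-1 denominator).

Step 1 — sample mean vector:
  mean(X_1) = (5 + 2 + 5 + 7 + 3 + 8) / 6 = 30/6 = 5
  mean(X_2) = (9 + 4 + 1 + 8 + 4 + 6) / 6 = 32/6 = 5.3333
  x̄ = (5, 5.3333),  deviation x̄ - mu_0 = (5, 5.3333) - (8, 7) = (-3, -1.6667).

Step 2 — sample covariance matrix, S[i,j] = (1/(n-1)) · Σ_k (x_{k,i} - mean_i) · (x_{k,j} - mean_j), divisor n-1 = 5:
  S[X_1,X_1] = ((0)·(0) + (-3)·(-3) + (0)·(0) + (2)·(2) + (-2)·(-2) + (3)·(3)) / 5 = 26/5 = 5.2
  S[X_1,X_2] = ((0)·(3.6667) + (-3)·(-1.3333) + (0)·(-4.3333) + (2)·(2.6667) + (-2)·(-1.3333) + (3)·(0.6667)) / 5 = 14/5 = 2.8
  S[X_2,X_2] = ((3.6667)·(3.6667) + (-1.3333)·(-1.3333) + (-4.3333)·(-4.3333) + (2.6667)·(2.6667) + (-1.3333)·(-1.3333) + (0.6667)·(0.6667)) / 5 = 43.3333/5 = 8.6667
  S = [[5.2, 2.8],
 [2.8, 8.6667]].

Step 3 — invert S. det(S) = 5.2·8.6667 - (2.8)² = 37.2267.
  S^{-1} = (1/det) · [[d, -b], [-b, a]] = [[0.2328, -0.0752],
 [-0.0752, 0.1397]].

Step 4 — quadratic form (x̄ - mu_0)^T · S^{-1} · (x̄ - mu_0):
  S^{-1} · (x̄ - mu_0) = (-0.5731, -0.0072),
  (x̄ - mu_0)^T · [...] = (-3)·(-0.5731) + (-1.6667)·(-0.0072) = 1.7311.

Step 5 — scale by n: T² = 6 · 1.7311 = 10.3868.

T² ≈ 10.3868


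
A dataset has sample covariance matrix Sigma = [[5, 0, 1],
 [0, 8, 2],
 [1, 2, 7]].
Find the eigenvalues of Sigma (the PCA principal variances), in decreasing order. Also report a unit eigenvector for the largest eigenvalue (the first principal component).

Step 1 — characteristic polynomial p(λ) = det(λI - Sigma) = λ³ - tr·λ² + c_1·λ - det, where tr = trace, c_1 = sum of the principal 2×2 minors, det = det(Sigma):
  tr = 5 + 8 + 7 = 20,
  c_1 = (5·8 - (0)²) + (5·7 - (1)²) + (8·7 - (2)²) = 40 + 34 + 52 = 126,
  det = 5·(8·7 - (2)²) - (0)·((0)·7 - (2)·(1)) + (1)·((0)·(2) - 8·(1)) = 5·(52) - (0)·(-2) + (1)·(-8) = 252.
  So p(λ) = λ³ - 20λ² + 126λ - 252.
Step 2 — look for an integer root (rational root theorem: any rational root is an integer divisor of 252). Testing λ = 6:
  p(6) = 216 - 720 + 756 - 252 = 0  ✓
  Dividing out (λ - 6): p(λ) = (λ - 6)(λ² - 14λ + 42).
Step 3 — remaining eigenvalues from the quadratic λ² - 14λ + 42 = 0:
  Δ = 14² - 4·42 = 196 - 168 = 28,  λ = (14 ± √28)/2 = (14 ± 5.2915)/2 ≈ 9.6458 or 4.3542.
  Sorted: λ_1 = 9.6458,  λ_2 = 6,  λ_3 = 4.3542  (check: sum = 20 = tr ✓).

Step 4 — unit eigenvector for λ_1 ≈ 9.6458: v spans the null space of (Sigma - λ_1 I), whose rows are
  r_1 = (-4.6458, 0, 1),  r_2 = (0, -1.6458, 2),  r_3 = (1, 2, -2.6458).
  v is orthogonal to every row, so take v ∝ r_1 × r_2 = ((0)·(2) - (1)·(-1.6458), (1)·(0) - (-4.6458)·(2), (-4.6458)·(-1.6458) - (0)·(0)) ≈ (1.6458, 9.2915, 7.6458).
  Let u = (1.6458, 9.2915, 7.6458).
  ||u|| = √((1.6458)² + (9.2915)² + (7.6458)²) = √(147.498) ≈ 12.1449,  v_1 = u/||u|| ≈ (0.1355, 0.7651, 0.6295) (||v_1|| = 1).

λ_1 = 9.6458,  λ_2 = 6,  λ_3 = 4.3542;  v_1 ≈ (0.1355, 0.7651, 0.6295)


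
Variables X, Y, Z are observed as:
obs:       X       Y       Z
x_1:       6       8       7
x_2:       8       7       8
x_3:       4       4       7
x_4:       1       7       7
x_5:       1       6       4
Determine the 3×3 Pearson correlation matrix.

Step 1 — column means:
  mean(X) = (6 + 8 + 4 + 1 + 1) / 5 = 20/5 = 4
  mean(Y) = (8 + 7 + 4 + 7 + 6) / 5 = 32/5 = 6.4
  mean(Z) = (7 + 8 + 7 + 7 + 4) / 5 = 33/5 = 6.6

Step 2 — sample variances and covariances s[i,j] = (1/(n-1)) · Σ_k (x_{k,i} - mean_i) · (x_{k,j} - mean_j), with n-1 = 4:
  s[X,X] = ((2)·(2) + (4)·(4) + (0)·(0) + (-3)·(-3) + (-3)·(-3)) / 4 = 38/4 = 9.5
  s[X,Y] = ((2)·(1.6) + (4)·(0.6) + (0)·(-2.4) + (-3)·(0.6) + (-3)·(-0.4)) / 4 = 5/4 = 1.25
  s[X,Z] = ((2)·(0.4) + (4)·(1.4) + (0)·(0.4) + (-3)·(0.4) + (-3)·(-2.6)) / 4 = 13/4 = 3.25
  s[Y,Y] = ((1.6)·(1.6) + (0.6)·(0.6) + (-2.4)·(-2.4) + (0.6)·(0.6) + (-0.4)·(-0.4)) / 4 = 9.2/4 = 2.3
  s[Y,Z] = ((1.6)·(0.4) + (0.6)·(1.4) + (-2.4)·(0.4) + (0.6)·(0.4) + (-0.4)·(-2.6)) / 4 = 1.8/4 = 0.45
  s[Z,Z] = ((0.4)·(0.4) + (1.4)·(1.4) + (0.4)·(0.4) + (0.4)·(0.4) + (-2.6)·(-2.6)) / 4 = 9.2/4 = 2.3
  Sample standard deviations s_i = √(s[i,i]):
  s(X) = √(9.5) = 3.0822
  s(Y) = √(2.3) = 1.5166
  s(Z) = √(2.3) = 1.5166

Step 3 — r_{ij} = s_{ij} / (s_i · s_j):
  r[X,X] = 1 (diagonal).
  r[X,Y] = 1.25 / (3.0822 · 1.5166) = 1.25 / 4.6744 = 0.2674
  r[X,Z] = 3.25 / (3.0822 · 1.5166) = 3.25 / 4.6744 = 0.6953
  r[Y,Y] = 1 (diagonal).
  r[Y,Z] = 0.45 / (1.5166 · 1.5166) = 0.45 / 2.3 = 0.1957
  r[Z,Z] = 1 (diagonal).

R is symmetric with unit diagonal. Assembling:

R = [[1, 0.2674, 0.6953],
 [0.2674, 1, 0.1957],
 [0.6953, 0.1957, 1]]


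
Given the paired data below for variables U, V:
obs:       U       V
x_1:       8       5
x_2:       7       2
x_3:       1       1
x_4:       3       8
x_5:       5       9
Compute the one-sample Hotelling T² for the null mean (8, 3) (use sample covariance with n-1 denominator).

Step 1 — sample mean vector:
  mean(U) = (8 + 7 + 1 + 3 + 5) / 5 = 24/5 = 4.8
  mean(V) = (5 + 2 + 1 + 8 + 9) / 5 = 25/5 = 5
  x̄ = (4.8, 5),  deviation x̄ - mu_0 = (4.8, 5) - (8, 3) = (-3.2, 2).

Step 2 — sample covariance matrix, S[i,j] = (1/(n-1)) · Σ_k (x_{k,i} - mean_i) · (x_{k,j} - mean_j), divisor n-1 = 4:
  S[U,U] = ((3.2)·(3.2) + (2.2)·(2.2) + (-3.8)·(-3.8) + (-1.8)·(-1.8) + (0.2)·(0.2)) / 4 = 32.8/4 = 8.2
  S[U,V] = ((3.2)·(0) + (2.2)·(-3) + (-3.8)·(-4) + (-1.8)·(3) + (0.2)·(4)) / 4 = 4/4 = 1
  S[V,V] = ((0)·(0) + (-3)·(-3) + (-4)·(-4) + (3)·(3) + (4)·(4)) / 4 = 50/4 = 12.5
  S = [[8.2, 1],
 [1, 12.5]].

Step 3 — invert S. det(S) = 8.2·12.5 - (1)² = 101.5.
  S^{-1} = (1/det) · [[d, -b], [-b, a]] = [[0.1232, -0.0099],
 [-0.0099, 0.0808]].

Step 4 — quadratic form (x̄ - mu_0)^T · S^{-1} · (x̄ - mu_0):
  S^{-1} · (x̄ - mu_0) = (-0.4138, 0.1931),
  (x̄ - mu_0)^T · [...] = (-3.2)·(-0.4138) + (2)·(0.1931) = 1.7103.

Step 5 — scale by n: T² = 5 · 1.7103 = 8.5517.

T² ≈ 8.5517


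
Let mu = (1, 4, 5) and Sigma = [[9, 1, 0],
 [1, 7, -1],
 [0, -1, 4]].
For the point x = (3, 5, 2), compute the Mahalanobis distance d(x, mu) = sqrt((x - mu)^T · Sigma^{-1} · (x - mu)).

Step 1 — centre the observation: (x - mu) = (2, 1, -3).

Step 2 — invert Sigma (cofactor / det for 3×3, or solve directly):
  Sigma^{-1} = [[0.113, -0.0167, -0.0042],
 [-0.0167, 0.1506, 0.0377],
 [-0.0042, 0.0377, 0.2594]].

Step 3 — form the quadratic (x - mu)^T · Sigma^{-1} · (x - mu):
  Sigma^{-1} · (x - mu) = (0.2218, 0.0042, -0.749).
  (x - mu)^T · [Sigma^{-1} · (x - mu)] = (2)·(0.2218) + (1)·(0.0042) + (-3)·(-0.749) = 2.6946.

Step 4 — take square root: d = √(2.6946) ≈ 1.6415.

d(x, mu) = √(2.6946) ≈ 1.6415


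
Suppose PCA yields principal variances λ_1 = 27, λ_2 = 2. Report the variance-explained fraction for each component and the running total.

Step 1 — total variance = trace(Sigma) = Σ λ_i = 27 + 2 = 29.

Step 2 — fraction explained by component i = λ_i / Σ λ:
  PC1: 27/29 = 0.931
  PC2: 2/29 = 0.069

Step 3 — cumulative fraction after k components = (λ_1 + ... + λ_k) / Σ λ:
  k = 1: 27/29 = 0.931
  k = 2: (27 + 2)/29 = 29/29 = 1

Summary (fraction, with percent):

explained: PC1 0.931 (93.1%), PC2 0.069 (6.9%);  cumulative: 0.931, 1


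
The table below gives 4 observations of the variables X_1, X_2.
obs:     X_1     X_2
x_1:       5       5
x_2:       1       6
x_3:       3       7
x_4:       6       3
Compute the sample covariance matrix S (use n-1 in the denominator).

Step 1 — column means:
  mean(X_1) = (5 + 1 + 3 + 6) / 4 = 15/4 = 3.75
  mean(X_2) = (5 + 6 + 7 + 3) / 4 = 21/4 = 5.25

Step 2 — sample covariance S[i,j] = (1/(n-1)) · Σ_k (x_{k,i} - mean_i) · (x_{k,j} - mean_j), with n-1 = 3.
  S[X_1,X_1] = ((1.25)·(1.25) + (-2.75)·(-2.75) + (-0.75)·(-0.75) + (2.25)·(2.25)) / 3 = 14.75/3 = 4.9167
  S[X_1,X_2] = ((1.25)·(-0.25) + (-2.75)·(0.75) + (-0.75)·(1.75) + (2.25)·(-2.25)) / 3 = -8.75/3 = -2.9167
  S[X_2,X_2] = ((-0.25)·(-0.25) + (0.75)·(0.75) + (1.75)·(1.75) + (-2.25)·(-2.25)) / 3 = 8.75/3 = 2.9167

S is symmetric (S[j,i] = S[i,j]). Assembling:

S = [[4.9167, -2.9167],
 [-2.9167, 2.9167]]


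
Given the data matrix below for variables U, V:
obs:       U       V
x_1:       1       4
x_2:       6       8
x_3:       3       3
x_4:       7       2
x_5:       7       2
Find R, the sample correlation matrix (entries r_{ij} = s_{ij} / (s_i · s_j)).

Step 1 — column means:
  mean(U) = (1 + 6 + 3 + 7 + 7) / 5 = 24/5 = 4.8
  mean(V) = (4 + 8 + 3 + 2 + 2) / 5 = 19/5 = 3.8

Step 2 — sample variances and covariances s[i,j] = (1/(n-1)) · Σ_k (x_{k,i} - mean_i) · (x_{k,j} - mean_j), with n-1 = 4:
  s[U,U] = ((-3.8)·(-3.8) + (1.2)·(1.2) + (-1.8)·(-1.8) + (2.2)·(2.2) + (2.2)·(2.2)) / 4 = 28.8/4 = 7.2
  s[U,V] = ((-3.8)·(0.2) + (1.2)·(4.2) + (-1.8)·(-0.8) + (2.2)·(-1.8) + (2.2)·(-1.8)) / 4 = -2.2/4 = -0.55
  s[V,V] = ((0.2)·(0.2) + (4.2)·(4.2) + (-0.8)·(-0.8) + (-1.8)·(-1.8) + (-1.8)·(-1.8)) / 4 = 24.8/4 = 6.2
  Sample standard deviations s_i = √(s[i,i]):
  s(U) = √(7.2) = 2.6833
  s(V) = √(6.2) = 2.49

Step 3 — r_{ij} = s_{ij} / (s_i · s_j):
  r[U,U] = 1 (diagonal).
  r[U,V] = -0.55 / (2.6833 · 2.49) = -0.55 / 6.6813 = -0.0823
  r[V,V] = 1 (diagonal).

R is symmetric with unit diagonal. Assembling:

R = [[1, -0.0823],
 [-0.0823, 1]]


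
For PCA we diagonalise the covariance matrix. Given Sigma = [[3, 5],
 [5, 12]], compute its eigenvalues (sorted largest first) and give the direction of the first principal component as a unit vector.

Step 1 — characteristic polynomial of 2×2 Sigma:
  det(Sigma - λI) = λ² - trace · λ + det = 0.
  trace = 3 + 12 = 15, det = 3·12 - (5)² = 11.
Step 2 — discriminant:
  Δ = trace² - 4·det = 225 - 44 = 181.
Step 3 — eigenvalues:
  λ = (trace ± √Δ)/2 = (15 ± 13.4536)/2,
  λ_1 = 14.2268,  λ_2 = 0.7732.

Step 4 — unit eigenvector for λ_1: solve (Sigma - λ_1 I)v = 0. First row:
  (3 - 14.2268)·v_x + (5)·v_y = 0, i.e. (-11.2268)·v_x + (5)·v_y = 0,
  so v ∝ (b, λ_1 - a) = (5, 11.2268) = u.
  ||u|| = √((5)² + (11.2268)²) = √(151.0413) ≈ 12.2899,
  v_1 = u/||u|| ≈ (0.4068, 0.9135) (||v_1|| = 1).

λ_1 = 14.2268,  λ_2 = 0.7732;  v_1 ≈ (0.4068, 0.9135)


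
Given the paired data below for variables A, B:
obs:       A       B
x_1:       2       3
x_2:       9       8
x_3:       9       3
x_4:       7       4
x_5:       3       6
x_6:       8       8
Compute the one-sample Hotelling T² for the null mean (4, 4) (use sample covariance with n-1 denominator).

Step 1 — sample mean vector:
  mean(A) = (2 + 9 + 9 + 7 + 3 + 8) / 6 = 38/6 = 6.3333
  mean(B) = (3 + 8 + 3 + 4 + 6 + 8) / 6 = 32/6 = 5.3333
  x̄ = (6.3333, 5.3333),  deviation x̄ - mu_0 = (6.3333, 5.3333) - (4, 4) = (2.3333, 1.3333).

Step 2 — sample covariance matrix, S[i,j] = (1/(n-1)) · Σ_k (x_{k,i} - mean_i) · (x_{k,j} - mean_j), divisor n-1 = 5:
  S[A,A] = ((-4.3333)·(-4.3333) + (2.6667)·(2.6667) + (2.6667)·(2.6667) + (0.6667)·(0.6667) + (-3.3333)·(-3.3333) + (1.6667)·(1.6667)) / 5 = 47.3333/5 = 9.4667
  S[A,B] = ((-4.3333)·(-2.3333) + (2.6667)·(2.6667) + (2.6667)·(-2.3333) + (0.6667)·(-1.3333) + (-3.3333)·(0.6667) + (1.6667)·(2.6667)) / 5 = 12.3333/5 = 2.4667
  S[B,B] = ((-2.3333)·(-2.3333) + (2.6667)·(2.6667) + (-2.3333)·(-2.3333) + (-1.3333)·(-1.3333) + (0.6667)·(0.6667) + (2.6667)·(2.6667)) / 5 = 27.3333/5 = 5.4667
  S = [[9.4667, 2.4667],
 [2.4667, 5.4667]].

Step 3 — invert S. det(S) = 9.4667·5.4667 - (2.4667)² = 45.6667.
  S^{-1} = (1/det) · [[d, -b], [-b, a]] = [[0.1197, -0.054],
 [-0.054, 0.2073]].

Step 4 — quadratic form (x̄ - mu_0)^T · S^{-1} · (x̄ - mu_0):
  S^{-1} · (x̄ - mu_0) = (0.2073, 0.1504),
  (x̄ - mu_0)^T · [...] = (2.3333)·(0.2073) + (1.3333)·(0.1504) = 0.6842.

Step 5 — scale by n: T² = 6 · 0.6842 = 4.1051.

T² ≈ 4.1051


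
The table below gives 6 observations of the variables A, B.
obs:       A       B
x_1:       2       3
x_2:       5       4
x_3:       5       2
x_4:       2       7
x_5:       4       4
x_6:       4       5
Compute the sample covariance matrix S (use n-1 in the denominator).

Step 1 — column means:
  mean(A) = (2 + 5 + 5 + 2 + 4 + 4) / 6 = 22/6 = 3.6667
  mean(B) = (3 + 4 + 2 + 7 + 4 + 5) / 6 = 25/6 = 4.1667

Step 2 — sample covariance S[i,j] = (1/(n-1)) · Σ_k (x_{k,i} - mean_i) · (x_{k,j} - mean_j), with n-1 = 5.
  S[A,A] = ((-1.6667)·(-1.6667) + (1.3333)·(1.3333) + (1.3333)·(1.3333) + (-1.6667)·(-1.6667) + (0.3333)·(0.3333) + (0.3333)·(0.3333)) / 5 = 9.3333/5 = 1.8667
  S[A,B] = ((-1.6667)·(-1.1667) + (1.3333)·(-0.1667) + (1.3333)·(-2.1667) + (-1.6667)·(2.8333) + (0.3333)·(-0.1667) + (0.3333)·(0.8333)) / 5 = -5.6667/5 = -1.1333
  S[B,B] = ((-1.1667)·(-1.1667) + (-0.1667)·(-0.1667) + (-2.1667)·(-2.1667) + (2.8333)·(2.8333) + (-0.1667)·(-0.1667) + (0.8333)·(0.8333)) / 5 = 14.8333/5 = 2.9667

S is symmetric (S[j,i] = S[i,j]). Assembling:

S = [[1.8667, -1.1333],
 [-1.1333, 2.9667]]


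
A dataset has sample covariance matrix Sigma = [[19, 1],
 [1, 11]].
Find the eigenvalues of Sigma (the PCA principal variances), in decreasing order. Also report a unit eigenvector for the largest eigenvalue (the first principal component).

Step 1 — characteristic polynomial of 2×2 Sigma:
  det(Sigma - λI) = λ² - trace · λ + det = 0.
  trace = 19 + 11 = 30, det = 19·11 - (1)² = 208.
Step 2 — discriminant:
  Δ = trace² - 4·det = 900 - 832 = 68.
Step 3 — eigenvalues:
  λ = (trace ± √Δ)/2 = (30 ± 8.2462)/2,
  λ_1 = 19.1231,  λ_2 = 10.8769.

Step 4 — unit eigenvector for λ_1: solve (Sigma - λ_1 I)v = 0. First row:
  (19 - 19.1231)·v_x + (1)·v_y = 0, i.e. (-0.1231)·v_x + (1)·v_y = 0,
  so v ∝ (b, λ_1 - a) = (1, 0.1231) = u.
  ||u|| = √((1)² + (0.1231)²) = √(1.0152) ≈ 1.0075,
  v_1 = u/||u|| ≈ (0.9925, 0.1222) (||v_1|| = 1).

λ_1 = 19.1231,  λ_2 = 10.8769;  v_1 ≈ (0.9925, 0.1222)


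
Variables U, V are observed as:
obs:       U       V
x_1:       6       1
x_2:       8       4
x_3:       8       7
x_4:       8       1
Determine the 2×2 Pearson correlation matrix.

Step 1 — column means:
  mean(U) = (6 + 8 + 8 + 8) / 4 = 30/4 = 7.5
  mean(V) = (1 + 4 + 7 + 1) / 4 = 13/4 = 3.25

Step 2 — sample variances and covariances s[i,j] = (1/(n-1)) · Σ_k (x_{k,i} - mean_i) · (x_{k,j} - mean_j), with n-1 = 3:
  s[U,U] = ((-1.5)·(-1.5) + (0.5)·(0.5) + (0.5)·(0.5) + (0.5)·(0.5)) / 3 = 3/3 = 1
  s[U,V] = ((-1.5)·(-2.25) + (0.5)·(0.75) + (0.5)·(3.75) + (0.5)·(-2.25)) / 3 = 4.5/3 = 1.5
  s[V,V] = ((-2.25)·(-2.25) + (0.75)·(0.75) + (3.75)·(3.75) + (-2.25)·(-2.25)) / 3 = 24.75/3 = 8.25
  Sample standard deviations s_i = √(s[i,i]):
  s(U) = √(1) = 1
  s(V) = √(8.25) = 2.8723

Step 3 — r_{ij} = s_{ij} / (s_i · s_j):
  r[U,U] = 1 (diagonal).
  r[U,V] = 1.5 / (1 · 2.8723) = 1.5 / 2.8723 = 0.5222
  r[V,V] = 1 (diagonal).

R is symmetric with unit diagonal. Assembling:

R = [[1, 0.5222],
 [0.5222, 1]]


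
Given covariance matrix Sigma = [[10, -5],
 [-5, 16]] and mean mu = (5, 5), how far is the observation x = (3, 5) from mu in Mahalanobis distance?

Step 1 — centre the observation: (x - mu) = (-2, 0).

Step 2 — invert Sigma. det(Sigma) = 10·16 - (-5)² = 135.
  Sigma^{-1} = (1/det) · [[d, -b], [-b, a]] = [[0.1185, 0.037],
 [0.037, 0.0741]].

Step 3 — form the quadratic (x - mu)^T · Sigma^{-1} · (x - mu):
  Sigma^{-1} · (x - mu) = (-0.237, -0.0741).
  (x - mu)^T · [Sigma^{-1} · (x - mu)] = (-2)·(-0.237) + (0)·(-0.0741) = 0.4741.

Step 4 — take square root: d = √(0.4741) ≈ 0.6885.

d(x, mu) = √(0.4741) ≈ 0.6885


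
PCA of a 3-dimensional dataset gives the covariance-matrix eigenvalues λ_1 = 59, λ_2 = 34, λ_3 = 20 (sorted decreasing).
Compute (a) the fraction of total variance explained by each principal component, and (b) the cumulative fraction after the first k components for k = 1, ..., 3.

Step 1 — total variance = trace(Sigma) = Σ λ_i = 59 + 34 + 20 = 113.

Step 2 — fraction explained by component i = λ_i / Σ λ:
  PC1: 59/113 = 0.5221
  PC2: 34/113 = 0.3009
  PC3: 20/113 = 0.177

Step 3 — cumulative fraction after k components = (λ_1 + ... + λ_k) / Σ λ:
  k = 1: 59/113 = 0.5221
  k = 2: (59 + 34)/113 = 93/113 = 0.823
  k = 3: (59 + 34 + 20)/113 = 113/113 = 1

Summary (fraction, with percent):

explained: PC1 0.5221 (52.21%), PC2 0.3009 (30.09%), PC3 0.177 (17.7%);  cumulative: 0.5221, 0.823, 1
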